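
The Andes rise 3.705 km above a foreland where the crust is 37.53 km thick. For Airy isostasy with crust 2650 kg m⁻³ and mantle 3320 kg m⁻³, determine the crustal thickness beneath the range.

55.9 km

Root depth r = h ρ_c / (ρ_m − ρ_c) = 3.705 km × 2650 / 670 = 14.65 km.
Total thickness = T + h + r = 37.53 km + 3.705 km + 14.65 km = 55.9 km.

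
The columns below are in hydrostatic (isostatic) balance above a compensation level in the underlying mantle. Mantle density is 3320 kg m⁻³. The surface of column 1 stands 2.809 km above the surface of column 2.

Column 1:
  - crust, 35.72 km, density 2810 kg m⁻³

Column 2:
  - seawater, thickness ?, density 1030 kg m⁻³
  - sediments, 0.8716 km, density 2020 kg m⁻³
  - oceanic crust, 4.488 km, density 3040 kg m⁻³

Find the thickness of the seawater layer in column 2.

Take the compensation level at the base of the deeper column (depth z_c below the surface of column 1) and equate Σ ρ_i t_i down to z_c; mantle fills any gap and the z_c terms cancel.
Column 1: 35.72×2810 + (z_c − 35.72)×3320
Column 2: 2.809×0 + x×1030 + 0.8716×2020 + 4.488×3040 + (z_c − 2.809 − 5.3596 − x)×3320
The z_c×3320 term appears on both sides and cancels. Collect the known terms of each column as K = Σ(ρt)_known − 3320 × (depth of known layers): K_1 = 100373.2 − 3320×35.72 = −18217.2; K_2 = 15404.152 − 3320×(2.809 + 5.3596) = −11715.6.
Balance: K_1 = K_2 − x×(3320 − 1030), so x = (K_2 − K_1)/(3320 − 1030) = 6501.6/2290 = 2.84 km.

2.84 km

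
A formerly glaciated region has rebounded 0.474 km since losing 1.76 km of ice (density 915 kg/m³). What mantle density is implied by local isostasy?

ρ_m = ρ_ice t / u = 915 × 1.76 km/0.474 km = 3400 kg/m³.

3400 kg/m³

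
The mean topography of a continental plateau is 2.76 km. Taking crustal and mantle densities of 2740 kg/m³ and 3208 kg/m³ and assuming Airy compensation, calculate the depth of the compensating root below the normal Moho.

Equating mass per unit area of the two columns: the weight of the topography is balanced by the buoyancy of the root, ρ_c h = (ρ_m − ρ_c) r.
r = h · ρ_c / (ρ_m − ρ_c) = 2.76 km × 2740 / (3208 − 2740) = 16.2 km.

16.2 km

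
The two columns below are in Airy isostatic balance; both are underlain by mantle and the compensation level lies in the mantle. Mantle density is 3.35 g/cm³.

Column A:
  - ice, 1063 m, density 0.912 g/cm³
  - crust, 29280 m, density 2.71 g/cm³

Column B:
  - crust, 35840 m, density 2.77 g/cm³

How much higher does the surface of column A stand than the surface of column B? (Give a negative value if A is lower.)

162 m

For any compensation level in the mantle, the mantle terms cancel and isostasy reduces to e = (Σt_A − Σt_B) − (Σ(ρt)_A − Σ(ρt)_B) / ρ_m.
Σt_A = 30343 m; Σt_B = 35840 m; Σ(ρt)_A = 80318.256; Σ(ρt)_B = 99276.8 (in m·g/cm³).
e = (30343 − 35840) − (80318.256 − 99276.8) / 3.35 = 162 m.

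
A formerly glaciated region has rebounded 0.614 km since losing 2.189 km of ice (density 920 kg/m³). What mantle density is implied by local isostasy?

3280 kg/m³

ρ_m = ρ_ice t / u = 920 × 2.189 km/0.614 km = 3280 kg/m³.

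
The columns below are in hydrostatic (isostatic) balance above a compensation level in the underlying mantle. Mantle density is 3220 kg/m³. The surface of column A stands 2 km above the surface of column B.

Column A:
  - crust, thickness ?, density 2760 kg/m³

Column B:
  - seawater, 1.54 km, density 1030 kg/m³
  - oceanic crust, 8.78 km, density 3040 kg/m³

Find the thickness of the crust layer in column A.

Take the compensation level at the base of the deeper column (depth z_c below the surface of column A) and equate Σ ρ_i t_i down to z_c; mantle fills any gap and the z_c terms cancel.
Column A: x×2760 + (z_c − 0 − x)×3220
Column B: 2×0 + 1.54×1030 + 8.78×3040 + (z_c − 2 − 10.32)×3220
The z_c×3220 term appears on both sides and cancels. Collect the known terms of each column as K = Σ(ρt)_known − 3220 × (depth of known layers): K_A = 0 − 3220×0 = 0; K_B = 28277.4 − 3220×(2 + 10.32) = −11393.
Balance: K_A − x×(3220 − 2760) = K_B, so x = (K_A − K_B)/(3220 − 2760) = 11393/460 = 24.8 km.

24.8 km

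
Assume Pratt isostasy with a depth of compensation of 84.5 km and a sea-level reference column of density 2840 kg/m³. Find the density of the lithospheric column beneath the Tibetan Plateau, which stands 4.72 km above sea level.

Pratt balance: ρ_ref D = ρ (D + h).
ρ = ρ_ref D/(D + h) = 2840 × 84.5 km/(84.5 km + 4.72 km) = 2690 kg/m³.

2690 kg/m³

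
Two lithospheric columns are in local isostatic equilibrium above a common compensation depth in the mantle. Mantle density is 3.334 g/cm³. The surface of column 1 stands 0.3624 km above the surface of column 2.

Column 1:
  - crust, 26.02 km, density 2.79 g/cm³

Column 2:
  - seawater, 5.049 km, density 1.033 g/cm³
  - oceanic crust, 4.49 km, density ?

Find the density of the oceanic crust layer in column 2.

3.04 g/cm³

Take the compensation level at the base of the deeper column (depth z_c below the surface of column 1) and equate Σ ρ_i t_i down to z_c; mantle fills any gap and the z_c terms cancel.
Column 1: 26.02×2.79 + (z_c − 26.02)×3.334
Column 2: 0.3624×0 + 5.049×1.033 + 4.49×ρ + (z_c − 0.3624 − 9.539)×3.334
The z_c×3.334 term appears on both sides and cancels. Collect the known terms of each column as K = Σ(ρt)_known − 3.334 × (depth of known layers): K_1 = 72.5958 − 3.334×26.02 = −14.15488; K_2 = 5.215617 − 3.334×(0.3624 + 9.539) = −27.7956506.
Balance: K_1 = K_2 + 4.49×ρ, so ρ = (K_1 − K_2)/4.49 = 13.6408/4.49 = 3.04 g/cm³.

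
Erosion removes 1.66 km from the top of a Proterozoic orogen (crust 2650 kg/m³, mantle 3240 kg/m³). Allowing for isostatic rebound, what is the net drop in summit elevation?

0.302 km

Rebound u = e ρ_c/ρ_m = 1.66 km × 2650/3240 = 1.358 km.
Net surface drop = e − u = 1.66 km − 1.358 km = e (ρ_m − ρ_c)/ρ_m = 0.302 km.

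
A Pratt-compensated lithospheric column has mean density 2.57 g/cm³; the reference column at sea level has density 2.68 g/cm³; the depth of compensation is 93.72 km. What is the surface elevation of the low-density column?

ρ_ref D = ρ (D + h) → h = D (ρ_ref − ρ)/ρ.
h = 93.72 km × (2.68 − 2.57)/2.57 = 4.01 km.

4.01 km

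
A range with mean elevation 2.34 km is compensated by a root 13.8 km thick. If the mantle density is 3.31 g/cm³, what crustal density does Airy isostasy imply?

ρ_c h = (ρ_m − ρ_c) r → ρ_c (h + r) = ρ_m r → ρ_c = ρ_m r / (h + r).
ρ_c = 3.31 × 13.8 km / (2.34 km + 13.8 km) = 2.83 g/cm³.

2.83 g/cm³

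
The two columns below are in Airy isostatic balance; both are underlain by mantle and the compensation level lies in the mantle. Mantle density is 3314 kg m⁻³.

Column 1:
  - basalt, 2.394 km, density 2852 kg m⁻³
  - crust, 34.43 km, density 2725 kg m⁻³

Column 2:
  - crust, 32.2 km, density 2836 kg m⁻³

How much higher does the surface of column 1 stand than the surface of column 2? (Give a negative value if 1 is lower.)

1.81 km

For any compensation level in the mantle, the mantle terms cancel and isostasy reduces to e = (Σt_1 − Σt_2) − (Σ(ρt)_1 − Σ(ρt)_2) / ρ_m.
Σt_1 = 36.824 km; Σt_2 = 32.2 km; Σ(ρt)_1 = 100649.438; Σ(ρt)_2 = 91319.2 (in km·kg m⁻³).
e = (36.824 − 32.2) − (100649.438 − 91319.2) / 3314 = 1.81 km.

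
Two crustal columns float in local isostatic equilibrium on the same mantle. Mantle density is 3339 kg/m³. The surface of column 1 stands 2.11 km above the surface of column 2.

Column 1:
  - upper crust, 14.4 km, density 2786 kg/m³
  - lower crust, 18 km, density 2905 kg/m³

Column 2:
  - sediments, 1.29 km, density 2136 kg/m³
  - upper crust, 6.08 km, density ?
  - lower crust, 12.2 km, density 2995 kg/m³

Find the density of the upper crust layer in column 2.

2850 kg/m³

Take the compensation level at the base of the deeper column (depth z_c below the surface of column 1) and equate Σ ρ_i t_i down to z_c; mantle fills any gap and the z_c terms cancel.
Column 1: 14.4×2786 + 18×2905 + (z_c − 32.4)×3339
Column 2: 2.11×0 + 1.29×2136 + 6.08×ρ + 12.2×2995 + (z_c − 2.11 − 19.57)×3339
The z_c×3339 term appears on both sides and cancels. Collect the known terms of each column as K = Σ(ρt)_known − 3339 × (depth of known layers): K_1 = 92408.4 − 3339×32.4 = −15775.2; K_2 = 39294.44 − 3339×(2.11 + 19.57) = −33095.08.
Balance: K_1 = K_2 + 6.08×ρ, so ρ = (K_1 − K_2)/6.08 = 17319.9/6.08 = 2850 kg/m³.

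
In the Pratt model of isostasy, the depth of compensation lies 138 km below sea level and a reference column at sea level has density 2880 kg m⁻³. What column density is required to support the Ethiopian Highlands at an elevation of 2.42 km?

2830 kg m⁻³

Pratt balance: ρ_ref D = ρ (D + h).
ρ = ρ_ref D/(D + h) = 2880 × 138 km/(138 km + 2.42 km) = 2830 kg m⁻³.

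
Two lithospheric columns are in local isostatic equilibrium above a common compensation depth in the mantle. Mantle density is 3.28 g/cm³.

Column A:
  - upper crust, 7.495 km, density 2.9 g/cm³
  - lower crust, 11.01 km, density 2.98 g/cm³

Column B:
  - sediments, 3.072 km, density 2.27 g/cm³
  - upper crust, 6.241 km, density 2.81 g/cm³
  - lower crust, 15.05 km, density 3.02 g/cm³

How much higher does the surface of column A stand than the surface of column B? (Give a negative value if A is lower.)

−1.16 km

For any compensation level in the mantle, the mantle terms cancel and isostasy reduces to e = (Σt_A − Σt_B) − (Σ(ρt)_A − Σ(ρt)_B) / ρ_m.
Σt_A = 18.505 km; Σt_B = 24.363 km; Σ(ρt)_A = 54.5453; Σ(ρt)_B = 69.96165 (in km·g/cm³).
e = (18.505 − 24.363) − (54.5453 − 69.96165) / 3.28 = −1.16 km.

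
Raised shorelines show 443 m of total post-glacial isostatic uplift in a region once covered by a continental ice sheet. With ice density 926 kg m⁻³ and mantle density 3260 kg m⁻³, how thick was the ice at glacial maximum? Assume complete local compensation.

1560 m

u = t ρ_ice/ρ_m → t = u ρ_m/ρ_ice = 443 m × 3260/926 = 1560 m.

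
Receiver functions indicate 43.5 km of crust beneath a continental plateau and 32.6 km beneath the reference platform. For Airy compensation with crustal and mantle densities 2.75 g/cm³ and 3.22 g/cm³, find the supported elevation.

1.59 km

Excess crust Δ = 43.5 km − 32.6 km = 10.9 km, split between elevation h and root r with h + r = Δ.
Airy balance ρ_c h = (ρ_m − ρ_c) r gives r = h ρ_c/(ρ_m − ρ_c), so h (1 + ρ_c/(ρ_m − ρ_c)) = Δ, i.e. h = Δ (ρ_m − ρ_c)/ρ_m.
h = 10.9 km × 0.47/3.22 = 1.59 km.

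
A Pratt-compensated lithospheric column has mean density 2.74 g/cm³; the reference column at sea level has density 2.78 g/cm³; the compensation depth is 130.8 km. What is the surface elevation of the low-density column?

1.91 km

ρ_ref D = ρ (D + h) → h = D (ρ_ref − ρ)/ρ.
h = 130.8 km × (2.78 − 2.74)/2.74 = 1.91 km.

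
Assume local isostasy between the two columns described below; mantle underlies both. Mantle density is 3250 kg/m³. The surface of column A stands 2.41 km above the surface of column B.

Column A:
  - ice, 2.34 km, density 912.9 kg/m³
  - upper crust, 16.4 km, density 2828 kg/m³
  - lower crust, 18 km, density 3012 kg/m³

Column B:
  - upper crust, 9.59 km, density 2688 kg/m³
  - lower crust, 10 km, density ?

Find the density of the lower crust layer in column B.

Take the compensation level at the base of the deeper column (depth z_c below the surface of column A) and equate Σ ρ_i t_i down to z_c; mantle fills any gap and the z_c terms cancel.
Column A: 2.34×912.9 + 16.4×2828 + 18×3012 + (z_c − 36.74)×3250
Column B: 2.41×0 + 9.59×2688 + 10×ρ + (z_c − 2.41 − 19.59)×3250
The z_c×3250 term appears on both sides and cancels. Collect the known terms of each column as K = Σ(ρt)_known − 3250 × (depth of known layers): K_A = 102731.386 − 3250×36.74 = −16673.614; K_B = 25777.92 − 3250×(2.41 + 19.59) = −45722.08.
Balance: K_A = K_B + 10×ρ, so ρ = (K_A − K_B)/10 = 29048.5/10 = 2900 kg/m³.

2900 kg/m³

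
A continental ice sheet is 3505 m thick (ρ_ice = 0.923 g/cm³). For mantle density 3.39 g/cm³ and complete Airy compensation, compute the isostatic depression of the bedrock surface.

954 m

Isostatic balance requires: the ice load ρ_ice t is balanced by mantle displaced below, ρ_m s.
s = t ρ_ice / ρ_m = 3505 m × 0.923/3.39 = 954 m.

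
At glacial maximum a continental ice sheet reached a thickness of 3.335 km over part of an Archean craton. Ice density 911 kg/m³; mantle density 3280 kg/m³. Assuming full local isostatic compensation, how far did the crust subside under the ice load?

For local isostatic compensation: the ice load ρ_ice t is balanced by mantle displaced below, ρ_m s.
s = t ρ_ice / ρ_m = 3.335 km × 911/3280 = 0.926 km.

0.926 km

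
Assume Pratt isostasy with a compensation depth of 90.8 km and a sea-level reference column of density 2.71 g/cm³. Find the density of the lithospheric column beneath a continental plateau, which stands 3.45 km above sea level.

Pratt balance: ρ_ref D = ρ (D + h).
ρ = ρ_ref D/(D + h) = 2.71 × 90.8 km/(90.8 km + 3.45 km) = 2.61 g/cm³.

2.61 g/cm³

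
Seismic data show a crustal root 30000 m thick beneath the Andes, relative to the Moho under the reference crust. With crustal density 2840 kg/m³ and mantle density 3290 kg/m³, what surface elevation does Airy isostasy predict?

Balancing pressure at the compensation depth: ρ_c h = (ρ_m − ρ_c) r.
h = r (ρ_m − ρ_c) / ρ_c = 30000 m × (3290 − 2840) / 2840 = 4750 m.

4750 m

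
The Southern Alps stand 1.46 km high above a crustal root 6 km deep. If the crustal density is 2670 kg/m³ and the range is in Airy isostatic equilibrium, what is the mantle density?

Airy balance: ρ_c h = (ρ_m − ρ_c) r → ρ_m = ρ_c (1 + h/r).
ρ_m = 2670 × (1 + 1.46 km/6 km) = 3320 kg/m³.

3320 kg/m³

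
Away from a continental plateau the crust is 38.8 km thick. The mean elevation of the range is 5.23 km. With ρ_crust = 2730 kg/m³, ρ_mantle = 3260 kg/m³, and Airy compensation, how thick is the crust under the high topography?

71 km

Root depth r = h ρ_c / (ρ_m − ρ_c) = 5.23 km × 2730 / 530 = 26.94 km.
Total thickness = T + h + r = 38.8 km + 5.23 km + 26.94 km = 71 km.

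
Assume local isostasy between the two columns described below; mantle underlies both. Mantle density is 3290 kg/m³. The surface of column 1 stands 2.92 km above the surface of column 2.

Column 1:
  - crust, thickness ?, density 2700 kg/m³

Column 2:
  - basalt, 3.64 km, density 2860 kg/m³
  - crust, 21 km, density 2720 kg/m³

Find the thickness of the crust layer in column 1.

Take the compensation level at the base of the deeper column (depth z_c below the surface of column 1) and equate Σ ρ_i t_i down to z_c; mantle fills any gap and the z_c terms cancel.
Column 1: x×2700 + (z_c − 0 − x)×3290
Column 2: 2.92×0 + 3.64×2860 + 21×2720 + (z_c − 2.92 − 24.64)×3290
The z_c×3290 term appears on both sides and cancels. Collect the known terms of each column as K = Σ(ρt)_known − 3290 × (depth of known layers): K_1 = 0 − 3290×0 = 0; K_2 = 67530.4 − 3290×(2.92 + 24.64) = −23142.
Balance: K_1 − x×(3290 − 2700) = K_2, so x = (K_1 − K_2)/(3290 − 2700) = 23142/590 = 39.2 km.

39.2 km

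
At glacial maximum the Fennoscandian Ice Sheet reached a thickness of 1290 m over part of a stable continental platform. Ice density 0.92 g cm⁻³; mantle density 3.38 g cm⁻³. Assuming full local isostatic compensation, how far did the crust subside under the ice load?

351 m

For local isostatic compensation: the ice load ρ_ice t is balanced by mantle displaced below, ρ_m s.
s = t ρ_ice / ρ_m = 1290 m × 0.92/3.38 = 351 m.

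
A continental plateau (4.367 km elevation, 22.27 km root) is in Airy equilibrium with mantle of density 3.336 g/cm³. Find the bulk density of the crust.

2.79 g/cm³

ρ_c h = (ρ_m − ρ_c) r → ρ_c (h + r) = ρ_m r → ρ_c = ρ_m r / (h + r).
ρ_c = 3.336 × 22.27 km / (4.367 km + 22.27 km) = 2.79 g/cm³.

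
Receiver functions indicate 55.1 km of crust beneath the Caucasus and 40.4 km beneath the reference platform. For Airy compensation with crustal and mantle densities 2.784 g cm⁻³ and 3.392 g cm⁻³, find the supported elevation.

Excess crust Δ = 55.1 km − 40.4 km = 14.7 km, split between elevation h and root r with h + r = Δ.
Airy balance ρ_c h = (ρ_m − ρ_c) r gives r = h ρ_c/(ρ_m − ρ_c), so h (1 + ρ_c/(ρ_m − ρ_c)) = Δ, i.e. h = Δ (ρ_m − ρ_c)/ρ_m.
h = 14.7 km × 0.608/3.392 = 2.63 km.

2.63 km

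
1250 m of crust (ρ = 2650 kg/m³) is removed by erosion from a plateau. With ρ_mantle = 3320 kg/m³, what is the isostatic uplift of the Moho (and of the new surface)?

998 m

Unloading: uplift u = e ρ_c/ρ_m = 1250 m × 2650/3320 = 998 m.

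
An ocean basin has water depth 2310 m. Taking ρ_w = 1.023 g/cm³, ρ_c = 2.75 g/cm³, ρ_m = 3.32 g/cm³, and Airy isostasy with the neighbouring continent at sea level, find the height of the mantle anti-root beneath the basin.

7000 m

In Airy isostatic equilibrium: replacing crust with seawater at the top is compensated by replacing crust with mantle at the base: d (ρ_c − ρ_w) = a (ρ_m − ρ_c).
a = d (ρ_c − ρ_w)/(ρ_m − ρ_c) = 2310 m × 1.727/0.57 = 7000 m.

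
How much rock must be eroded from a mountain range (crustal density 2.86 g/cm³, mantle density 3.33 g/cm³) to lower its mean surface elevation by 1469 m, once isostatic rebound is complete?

10400 m

Net drop Δ = e − u = e − e ρ_c/ρ_m = e (ρ_m − ρ_c)/ρ_m.
e = Δ ρ_m/(ρ_m − ρ_c) = 1469 m × 3.33/0.47 = 10400 m.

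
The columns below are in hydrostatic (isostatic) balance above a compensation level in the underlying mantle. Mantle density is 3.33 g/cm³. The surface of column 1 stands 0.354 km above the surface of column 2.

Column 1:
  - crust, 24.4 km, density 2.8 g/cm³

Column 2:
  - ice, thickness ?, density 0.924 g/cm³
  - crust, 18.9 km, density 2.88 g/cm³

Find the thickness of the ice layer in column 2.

Take the compensation level at the base of the deeper column (depth z_c below the surface of column 1) and equate Σ ρ_i t_i down to z_c; mantle fills any gap and the z_c terms cancel.
Column 1: 24.4×2.8 + (z_c − 24.4)×3.33
Column 2: 0.354×0 + x×0.924 + 18.9×2.88 + (z_c − 0.354 − 18.9 − x)×3.33
The z_c×3.33 term appears on both sides and cancels. Collect the known terms of each column as K = Σ(ρt)_known − 3.33 × (depth of known layers): K_1 = 68.32 − 3.33×24.4 = −12.932; K_2 = 54.432 − 3.33×(0.354 + 18.9) = −9.68382.
Balance: K_1 = K_2 − x×(3.33 − 0.924), so x = (K_2 − K_1)/(3.33 − 0.924) = 3.24818/2.406 = 1.35 km.

1.35 km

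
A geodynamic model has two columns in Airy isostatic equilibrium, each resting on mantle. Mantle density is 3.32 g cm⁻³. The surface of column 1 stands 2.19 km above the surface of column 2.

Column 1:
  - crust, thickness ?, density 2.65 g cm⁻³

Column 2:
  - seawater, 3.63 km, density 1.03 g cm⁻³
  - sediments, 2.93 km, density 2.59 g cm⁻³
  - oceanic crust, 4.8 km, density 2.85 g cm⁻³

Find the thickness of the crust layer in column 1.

Take the compensation level at the base of the deeper column (depth z_c below the surface of column 1) and equate Σ ρ_i t_i down to z_c; mantle fills any gap and the z_c terms cancel.
Column 1: x×2.65 + (z_c − 0 − x)×3.32
Column 2: 2.19×0 + 3.63×1.03 + 2.93×2.59 + 4.8×2.85 + (z_c − 2.19 − 11.36)×3.32
The z_c×3.32 term appears on both sides and cancels. Collect the known terms of each column as K = Σ(ρt)_known − 3.32 × (depth of known layers): K_1 = 0 − 3.32×0 = 0; K_2 = 25.0076 − 3.32×(2.19 + 11.36) = −19.9784.
Balance: K_1 − x×(3.32 − 2.65) = K_2, so x = (K_1 − K_2)/(3.32 − 2.65) = 19.9784/0.67 = 29.8 km.

29.8 km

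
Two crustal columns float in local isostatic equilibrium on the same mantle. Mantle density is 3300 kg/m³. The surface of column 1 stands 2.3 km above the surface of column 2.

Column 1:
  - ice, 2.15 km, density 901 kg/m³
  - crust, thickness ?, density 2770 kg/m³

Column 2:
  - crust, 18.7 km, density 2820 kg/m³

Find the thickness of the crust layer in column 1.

Take the compensation level at the base of the deeper column (depth z_c below the surface of column 1) and equate Σ ρ_i t_i down to z_c; mantle fills any gap and the z_c terms cancel.
Column 1: 2.15×901 + x×2770 + (z_c − 2.15 − x)×3300
Column 2: 2.3×0 + 18.7×2820 + (z_c − 2.3 − 18.7)×3300
The z_c×3300 term appears on both sides and cancels. Collect the known terms of each column as K = Σ(ρt)_known − 3300 × (depth of known layers): K_1 = 1937.15 − 3300×2.15 = −5157.85; K_2 = 52734 − 3300×(2.3 + 18.7) = −16566.
Balance: K_1 − x×(3300 − 2770) = K_2, so x = (K_1 − K_2)/(3300 − 2770) = 11408.1/530 = 21.5 km.

21.5 km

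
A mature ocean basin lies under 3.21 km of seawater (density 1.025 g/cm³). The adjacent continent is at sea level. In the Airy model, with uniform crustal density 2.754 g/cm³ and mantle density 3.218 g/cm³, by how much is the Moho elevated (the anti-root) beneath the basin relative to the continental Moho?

Equating mass per unit area of the two columns: replacing crust with seawater at the top is compensated by replacing crust with mantle at the base: d (ρ_c − ρ_w) = a (ρ_m − ρ_c).
a = d (ρ_c − ρ_w)/(ρ_m − ρ_c) = 3.21 km × 1.729/0.464 = 12 km.

12 km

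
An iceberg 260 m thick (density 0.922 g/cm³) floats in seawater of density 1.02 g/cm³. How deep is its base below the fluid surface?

235 m

Draft d = t ρ_obj/ρ_fluid = 260 m × 0.922/1.02 = 235 m.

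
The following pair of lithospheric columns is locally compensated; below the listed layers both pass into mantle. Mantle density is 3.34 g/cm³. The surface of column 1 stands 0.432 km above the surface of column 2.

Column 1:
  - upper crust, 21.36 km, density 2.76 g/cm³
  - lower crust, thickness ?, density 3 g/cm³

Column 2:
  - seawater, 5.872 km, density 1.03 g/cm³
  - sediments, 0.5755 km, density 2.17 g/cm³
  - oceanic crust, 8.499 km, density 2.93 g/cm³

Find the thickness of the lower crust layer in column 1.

Take the compensation level at the base of the deeper column (depth z_c below the surface of column 1) and equate Σ ρ_i t_i down to z_c; mantle fills any gap and the z_c terms cancel.
Column 1: 21.36×2.76 + x×3 + (z_c − 21.36 − x)×3.34
Column 2: 0.432×0 + 5.872×1.03 + 0.5755×2.17 + 8.499×2.93 + (z_c − 0.432 − 14.9465)×3.34
The z_c×3.34 term appears on both sides and cancels. Collect the known terms of each column as K = Σ(ρt)_known − 3.34 × (depth of known layers): K_1 = 58.9536 − 3.34×21.36 = −12.3888; K_2 = 32.199065 − 3.34×(0.432 + 14.9465) = −19.165125.
Balance: K_1 − x×(3.34 − 3) = K_2, so x = (K_1 − K_2)/(3.34 − 3) = 6.77632/0.34 = 19.9 km.

19.9 km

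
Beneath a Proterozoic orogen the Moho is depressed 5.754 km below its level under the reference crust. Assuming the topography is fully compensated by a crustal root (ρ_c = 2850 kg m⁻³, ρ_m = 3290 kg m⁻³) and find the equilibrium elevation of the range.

Balancing pressure at the compensation depth: ρ_c h = (ρ_m − ρ_c) r.
h = r (ρ_m − ρ_c) / ρ_c = 5.754 km × (3290 − 2850) / 2850 = 0.888 km.

0.888 km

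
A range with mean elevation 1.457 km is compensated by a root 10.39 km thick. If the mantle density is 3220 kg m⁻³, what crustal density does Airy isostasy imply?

2820 kg m⁻³

ρ_c h = (ρ_m − ρ_c) r → ρ_c (h + r) = ρ_m r → ρ_c = ρ_m r / (h + r).
ρ_c = 3220 × 10.39 km / (1.457 km + 10.39 km) = 2820 kg m⁻³.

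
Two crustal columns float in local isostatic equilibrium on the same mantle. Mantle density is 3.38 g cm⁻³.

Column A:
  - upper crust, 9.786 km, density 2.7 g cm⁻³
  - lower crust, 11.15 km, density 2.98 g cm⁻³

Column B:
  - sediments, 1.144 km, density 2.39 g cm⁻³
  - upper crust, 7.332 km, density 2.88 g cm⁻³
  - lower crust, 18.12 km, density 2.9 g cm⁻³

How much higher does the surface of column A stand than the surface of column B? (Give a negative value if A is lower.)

−0.705 km

For any compensation level in the mantle, the mantle terms cancel and isostasy reduces to e = (Σt_A − Σt_B) − (Σ(ρt)_A − Σ(ρt)_B) / ρ_m.
Σt_A = 20.936 km; Σt_B = 26.596 km; Σ(ρt)_A = 59.6492; Σ(ρt)_B = 76.39832 (in km·g cm⁻³).
e = (20.936 − 26.596) − (59.6492 − 76.39832) / 3.38 = −0.705 km.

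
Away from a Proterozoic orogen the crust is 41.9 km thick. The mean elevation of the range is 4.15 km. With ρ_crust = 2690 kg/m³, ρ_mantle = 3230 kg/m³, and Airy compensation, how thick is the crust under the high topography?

66.7 km

Root depth r = h ρ_c / (ρ_m − ρ_c) = 4.15 km × 2690 / 540 = 20.67 km.
Total thickness = T + h + r = 41.9 km + 4.15 km + 20.67 km = 66.7 km.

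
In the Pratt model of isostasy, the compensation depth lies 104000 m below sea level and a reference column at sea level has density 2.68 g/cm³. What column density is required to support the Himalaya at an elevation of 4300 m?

2.57 g/cm³

Pratt balance: ρ_ref D = ρ (D + h).
ρ = ρ_ref D/(D + h) = 2.68 × 104000 m/(104000 m + 4300 m) = 2.57 g/cm³.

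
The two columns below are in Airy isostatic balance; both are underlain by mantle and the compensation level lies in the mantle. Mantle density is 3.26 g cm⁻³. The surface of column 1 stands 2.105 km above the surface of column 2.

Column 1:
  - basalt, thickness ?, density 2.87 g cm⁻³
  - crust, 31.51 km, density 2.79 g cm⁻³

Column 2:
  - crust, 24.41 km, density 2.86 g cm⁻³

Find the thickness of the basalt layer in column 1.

Take the compensation level at the base of the deeper column (depth z_c below the surface of column 1) and equate Σ ρ_i t_i down to z_c; mantle fills any gap and the z_c terms cancel.
Column 1: x×2.87 + 31.51×2.79 + (z_c − 31.51 − x)×3.26
Column 2: 2.105×0 + 24.41×2.86 + (z_c − 2.105 − 24.41)×3.26
The z_c×3.26 term appears on both sides and cancels. Collect the known terms of each column as K = Σ(ρt)_known − 3.26 × (depth of known layers): K_1 = 87.9129 − 3.26×31.51 = −14.8097; K_2 = 69.8126 − 3.26×(2.105 + 24.41) = −16.6263.
Balance: K_1 − x×(3.26 − 2.87) = K_2, so x = (K_1 − K_2)/(3.26 − 2.87) = 1.8166/0.39 = 4.66 km.

4.66 km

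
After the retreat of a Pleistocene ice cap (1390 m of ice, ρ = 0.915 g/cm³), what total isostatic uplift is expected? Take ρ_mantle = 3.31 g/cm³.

Removing the load lets mantle flow back in; uplift u satisfies ρ_ice t = ρ_m u.
u = t ρ_ice/ρ_m = 1390 m × 0.915/3.31 = 384 m.

384 m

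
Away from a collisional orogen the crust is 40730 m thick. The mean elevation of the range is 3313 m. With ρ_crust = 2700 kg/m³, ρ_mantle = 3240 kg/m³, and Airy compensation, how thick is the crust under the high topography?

60600 m

Root depth r = h ρ_c / (ρ_m − ρ_c) = 3313 m × 2700 / 540 = 16560 m.
Total thickness = T + h + r = 40730 m + 3313 m + 16560 m = 60600 m.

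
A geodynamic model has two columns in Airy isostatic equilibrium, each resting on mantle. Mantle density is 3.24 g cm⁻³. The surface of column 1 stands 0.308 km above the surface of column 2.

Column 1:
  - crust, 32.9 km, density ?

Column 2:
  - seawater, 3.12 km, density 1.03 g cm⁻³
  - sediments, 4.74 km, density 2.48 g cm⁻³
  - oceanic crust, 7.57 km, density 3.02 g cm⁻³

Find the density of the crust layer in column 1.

2.84 g cm⁻³

Take the compensation level at the base of the deeper column (depth z_c below the surface of column 1) and equate Σ ρ_i t_i down to z_c; mantle fills any gap and the z_c terms cancel.
Column 1: 32.9×ρ + (z_c − 32.9)×3.24
Column 2: 0.308×0 + 3.12×1.03 + 4.74×2.48 + 7.57×3.02 + (z_c − 0.308 − 15.43)×3.24
The z_c×3.24 term appears on both sides and cancels. Collect the known terms of each column as K = Σ(ρt)_known − 3.24 × (depth of known layers): K_1 = 0 − 3.24×32.9 = −106.596; K_2 = 37.8302 − 3.24×(0.308 + 15.43) = −13.16092.
Balance: K_1 + 32.9×ρ = K_2, so ρ = (K_2 − K_1)/32.9 = 93.4351/32.9 = 2.84 g cm⁻³.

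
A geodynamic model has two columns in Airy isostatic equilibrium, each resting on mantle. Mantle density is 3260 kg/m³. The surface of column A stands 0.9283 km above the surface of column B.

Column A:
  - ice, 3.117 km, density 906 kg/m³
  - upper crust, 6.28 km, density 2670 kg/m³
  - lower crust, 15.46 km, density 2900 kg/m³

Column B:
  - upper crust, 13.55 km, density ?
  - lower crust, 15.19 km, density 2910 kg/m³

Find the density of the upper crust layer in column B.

2650 kg/m³

Take the compensation level at the base of the deeper column (depth z_c below the surface of column A) and equate Σ ρ_i t_i down to z_c; mantle fills any gap and the z_c terms cancel.
Column A: 3.117×906 + 6.28×2670 + 15.46×2900 + (z_c − 24.857)×3260
Column B: 0.9283×0 + 13.55×ρ + 15.19×2910 + (z_c − 0.9283 − 28.74)×3260
The z_c×3260 term appears on both sides and cancels. Collect the known terms of each column as K = Σ(ρt)_known − 3260 × (depth of known layers): K_A = 64425.602 − 3260×24.857 = −16608.218; K_B = 44202.9 − 3260×(0.9283 + 28.74) = −52515.758.
Balance: K_A = K_B + 13.55×ρ, so ρ = (K_A − K_B)/13.55 = 35907.5/13.55 = 2650 kg/m³.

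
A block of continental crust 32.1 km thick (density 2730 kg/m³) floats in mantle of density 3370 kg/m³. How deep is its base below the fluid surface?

26 km

Draft d = t ρ_obj/ρ_fluid = 32.1 km × 2730/3370 = 26 km.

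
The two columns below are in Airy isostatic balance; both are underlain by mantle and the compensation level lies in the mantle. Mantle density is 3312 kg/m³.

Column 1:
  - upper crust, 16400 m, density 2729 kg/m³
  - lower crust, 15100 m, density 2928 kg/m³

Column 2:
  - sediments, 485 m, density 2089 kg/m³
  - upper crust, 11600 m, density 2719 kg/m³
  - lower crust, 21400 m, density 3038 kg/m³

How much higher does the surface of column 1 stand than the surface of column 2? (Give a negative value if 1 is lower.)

611 m

For any compensation level in the mantle, the mantle terms cancel and isostasy reduces to e = (Σt_1 − Σt_2) − (Σ(ρt)_1 − Σ(ρt)_2) / ρ_m.
Σt_1 = 31500 m; Σt_2 = 33485 m; Σ(ρt)_1 = 88968400; Σ(ρt)_2 = 97566765 (in m·kg/m³).
e = (31500 − 33485) − (88968400 − 97566765) / 3312 = 611 m.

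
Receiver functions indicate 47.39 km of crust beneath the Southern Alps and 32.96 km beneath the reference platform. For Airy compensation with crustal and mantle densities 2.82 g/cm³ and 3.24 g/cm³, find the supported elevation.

Excess crust Δ = 47.39 km − 32.96 km = 14.43 km, split between elevation h and root r with h + r = Δ.
Airy balance ρ_c h = (ρ_m − ρ_c) r gives r = h ρ_c/(ρ_m − ρ_c), so h (1 + ρ_c/(ρ_m − ρ_c)) = Δ, i.e. h = Δ (ρ_m − ρ_c)/ρ_m.
h = 14.43 km × 0.42/3.24 = 1.87 km.

1.87 km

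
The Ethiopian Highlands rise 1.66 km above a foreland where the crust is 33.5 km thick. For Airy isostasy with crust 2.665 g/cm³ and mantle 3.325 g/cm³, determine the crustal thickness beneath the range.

41.9 km

Root depth r = h ρ_c / (ρ_m − ρ_c) = 1.66 km × 2.665 / 0.66 = 6.703 km.
Total thickness = T + h + r = 33.5 km + 1.66 km + 6.703 km = 41.9 km.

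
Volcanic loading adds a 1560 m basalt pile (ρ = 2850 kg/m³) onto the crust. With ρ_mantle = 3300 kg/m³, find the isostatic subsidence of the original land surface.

1350 m

Subaerial loading: s = t ρ_load / ρ_m.
s = 1560 m × 2850/3300 = 1350 m.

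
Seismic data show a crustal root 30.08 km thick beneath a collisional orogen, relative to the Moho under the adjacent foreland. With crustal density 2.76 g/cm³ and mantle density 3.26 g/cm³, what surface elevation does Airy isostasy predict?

Equating mass per unit area of the two columns: ρ_c h = (ρ_m − ρ_c) r.
h = r (ρ_m − ρ_c) / ρ_c = 30.08 km × (3.26 − 2.76) / 2.76 = 5.45 km.

5.45 km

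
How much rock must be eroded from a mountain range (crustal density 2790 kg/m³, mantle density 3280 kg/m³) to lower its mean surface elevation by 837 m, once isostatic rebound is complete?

5600 m

Net drop Δ = e − u = e − e ρ_c/ρ_m = e (ρ_m − ρ_c)/ρ_m.
e = Δ ρ_m/(ρ_m − ρ_c) = 837 m × 3280/490 = 5600 m.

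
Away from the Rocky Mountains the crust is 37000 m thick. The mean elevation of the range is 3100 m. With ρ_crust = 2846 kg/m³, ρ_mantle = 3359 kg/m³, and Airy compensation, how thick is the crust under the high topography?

57300 m

Root depth r = h ρ_c / (ρ_m − ρ_c) = 3100 m × 2846 / 513 = 17200 m.
Total thickness = T + h + r = 37000 m + 3100 m + 17200 m = 57300 m.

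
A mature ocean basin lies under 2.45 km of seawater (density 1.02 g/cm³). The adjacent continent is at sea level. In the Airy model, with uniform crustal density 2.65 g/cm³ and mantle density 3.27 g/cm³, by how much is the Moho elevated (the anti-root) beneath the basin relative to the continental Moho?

6.44 km

For local isostatic compensation: replacing crust with seawater at the top is compensated by replacing crust with mantle at the base: d (ρ_c − ρ_w) = a (ρ_m − ρ_c).
a = d (ρ_c − ρ_w)/(ρ_m − ρ_c) = 2.45 km × 1.63/0.62 = 6.44 km.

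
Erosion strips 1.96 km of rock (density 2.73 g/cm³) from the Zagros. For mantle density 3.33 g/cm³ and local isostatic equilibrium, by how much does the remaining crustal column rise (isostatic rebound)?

Unloading: uplift u = e ρ_c/ρ_m = 1.96 km × 2.73/3.33 = 1.61 km.

1.61 km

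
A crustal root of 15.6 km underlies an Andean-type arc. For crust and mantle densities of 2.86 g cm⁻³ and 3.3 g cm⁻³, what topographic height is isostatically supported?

2.4 km

In Airy isostatic equilibrium: ρ_c h = (ρ_m − ρ_c) r.
h = r (ρ_m − ρ_c) / ρ_c = 15.6 km × (3.3 − 2.86) / 2.86 = 2.4 km.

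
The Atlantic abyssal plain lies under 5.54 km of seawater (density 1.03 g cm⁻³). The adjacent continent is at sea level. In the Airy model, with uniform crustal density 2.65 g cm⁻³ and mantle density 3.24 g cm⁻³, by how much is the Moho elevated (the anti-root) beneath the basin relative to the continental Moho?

Equating mass per unit area of the two columns: replacing crust with seawater at the top is compensated by replacing crust with mantle at the base: d (ρ_c − ρ_w) = a (ρ_m − ρ_c).
a = d (ρ_c − ρ_w)/(ρ_m − ρ_c) = 5.54 km × 1.62/0.59 = 15.2 km.

15.2 km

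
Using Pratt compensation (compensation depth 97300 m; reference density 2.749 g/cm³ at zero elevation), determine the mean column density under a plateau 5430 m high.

2.6 g/cm³

Pratt balance: ρ_ref D = ρ (D + h).
ρ = ρ_ref D/(D + h) = 2.749 × 97300 m/(97300 m + 5430 m) = 2.6 g/cm³.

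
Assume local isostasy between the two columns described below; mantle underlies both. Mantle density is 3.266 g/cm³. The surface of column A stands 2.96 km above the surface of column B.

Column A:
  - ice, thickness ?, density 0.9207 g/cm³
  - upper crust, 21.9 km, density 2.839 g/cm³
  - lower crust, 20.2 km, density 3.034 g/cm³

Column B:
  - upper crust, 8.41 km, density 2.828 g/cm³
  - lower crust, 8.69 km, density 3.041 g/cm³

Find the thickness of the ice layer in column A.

0.541 km

Take the compensation level at the base of the deeper column (depth z_c below the surface of column A) and equate Σ ρ_i t_i down to z_c; mantle fills any gap and the z_c terms cancel.
Column A: x×0.9207 + 21.9×2.839 + 20.2×3.034 + (z_c − 42.1 − x)×3.266
Column B: 2.96×0 + 8.41×2.828 + 8.69×3.041 + (z_c − 2.96 − 17.1)×3.266
The z_c×3.266 term appears on both sides and cancels. Collect the known terms of each column as K = Σ(ρt)_known − 3.266 × (depth of known layers): K_A = 123.4609 − 3.266×42.1 = −14.0377; K_B = 50.20977 − 3.266×(2.96 + 17.1) = −15.30619.
Balance: K_A − x×(3.266 − 0.9207) = K_B, so x = (K_A − K_B)/(3.266 − 0.9207) = 1.26849/2.3453 = 0.541 km.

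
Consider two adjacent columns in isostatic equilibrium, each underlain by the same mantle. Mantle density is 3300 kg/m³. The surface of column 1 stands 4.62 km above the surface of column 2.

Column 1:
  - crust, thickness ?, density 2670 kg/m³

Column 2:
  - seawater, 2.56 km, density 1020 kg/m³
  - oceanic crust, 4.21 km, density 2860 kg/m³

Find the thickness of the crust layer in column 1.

36.4 km

Take the compensation level at the base of the deeper column (depth z_c below the surface of column 1) and equate Σ ρ_i t_i down to z_c; mantle fills any gap and the z_c terms cancel.
Column 1: x×2670 + (z_c − 0 − x)×3300
Column 2: 4.62×0 + 2.56×1020 + 4.21×2860 + (z_c − 4.62 − 6.77)×3300
The z_c×3300 term appears on both sides and cancels. Collect the known terms of each column as K = Σ(ρt)_known − 3300 × (depth of known layers): K_1 = 0 − 3300×0 = 0; K_2 = 14651.8 − 3300×(4.62 + 6.77) = −22935.2.
Balance: K_1 − x×(3300 − 2670) = K_2, so x = (K_1 − K_2)/(3300 − 2670) = 22935.2/630 = 36.4 km.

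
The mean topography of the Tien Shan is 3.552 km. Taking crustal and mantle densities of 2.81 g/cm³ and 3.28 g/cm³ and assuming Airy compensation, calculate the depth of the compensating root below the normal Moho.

By Archimedes' principle applied to the lithosphere: the weight of the topography is balanced by the buoyancy of the root, ρ_c h = (ρ_m − ρ_c) r.
r = h · ρ_c / (ρ_m − ρ_c) = 3.552 km × 2.81 / (3.28 − 2.81) = 21.2 km.

21.2 km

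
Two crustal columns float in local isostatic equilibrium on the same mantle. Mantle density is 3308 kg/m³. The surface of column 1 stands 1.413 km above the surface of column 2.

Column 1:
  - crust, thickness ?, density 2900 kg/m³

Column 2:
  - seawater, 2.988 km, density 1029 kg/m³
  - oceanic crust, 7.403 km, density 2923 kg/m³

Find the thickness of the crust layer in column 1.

35.1 km

Take the compensation level at the base of the deeper column (depth z_c below the surface of column 1) and equate Σ ρ_i t_i down to z_c; mantle fills any gap and the z_c terms cancel.
Column 1: x×2900 + (z_c − 0 − x)×3308
Column 2: 1.413×0 + 2.988×1029 + 7.403×2923 + (z_c − 1.413 − 10.391)×3308
The z_c×3308 term appears on both sides and cancels. Collect the known terms of each column as K = Σ(ρt)_known − 3308 × (depth of known layers): K_1 = 0 − 3308×0 = 0; K_2 = 24713.621 − 3308×(1.413 + 10.391) = −14334.011.
Balance: K_1 − x×(3308 − 2900) = K_2, so x = (K_1 − K_2)/(3308 − 2900) = 14334/408 = 35.1 km.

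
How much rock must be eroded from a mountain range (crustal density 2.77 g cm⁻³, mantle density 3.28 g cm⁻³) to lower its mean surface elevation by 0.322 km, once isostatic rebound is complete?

Net drop Δ = e − u = e − e ρ_c/ρ_m = e (ρ_m − ρ_c)/ρ_m.
e = Δ ρ_m/(ρ_m − ρ_c) = 0.322 km × 3.28/0.51 = 2.07 km.

2.07 km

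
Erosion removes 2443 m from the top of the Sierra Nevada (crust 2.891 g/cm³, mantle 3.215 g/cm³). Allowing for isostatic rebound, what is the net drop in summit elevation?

246 m

Rebound u = e ρ_c/ρ_m = 2443 m × 2.891/3.215 = 2197 m.
Net surface drop = e − u = 2443 m − 2197 m = e (ρ_m − ρ_c)/ρ_m = 246 m.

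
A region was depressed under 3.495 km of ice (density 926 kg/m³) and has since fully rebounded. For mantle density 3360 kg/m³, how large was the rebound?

0.963 km

Removing the load lets mantle flow back in; uplift u satisfies ρ_ice t = ρ_m u.
u = t ρ_ice/ρ_m = 3.495 km × 926/3360 = 0.963 km.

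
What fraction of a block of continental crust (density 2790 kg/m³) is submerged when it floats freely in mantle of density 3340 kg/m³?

83.5%

Submerged fraction = ρ_obj/ρ_fluid = 2790/3340 = 83.5%.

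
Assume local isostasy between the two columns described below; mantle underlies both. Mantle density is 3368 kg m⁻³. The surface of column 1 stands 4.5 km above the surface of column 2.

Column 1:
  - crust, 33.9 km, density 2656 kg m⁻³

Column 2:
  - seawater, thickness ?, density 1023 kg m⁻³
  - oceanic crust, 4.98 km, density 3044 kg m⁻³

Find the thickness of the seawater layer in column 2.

Take the compensation level at the base of the deeper column (depth z_c below the surface of column 1) and equate Σ ρ_i t_i down to z_c; mantle fills any gap and the z_c terms cancel.
Column 1: 33.9×2656 + (z_c − 33.9)×3368
Column 2: 4.5×0 + x×1023 + 4.98×3044 + (z_c − 4.5 − 4.98 − x)×3368
The z_c×3368 term appears on both sides and cancels. Collect the known terms of each column as K = Σ(ρt)_known − 3368 × (depth of known layers): K_1 = 90038.4 − 3368×33.9 = −24136.8; K_2 = 15159.12 − 3368×(4.5 + 4.98) = −16769.52.
Balance: K_1 = K_2 − x×(3368 − 1023), so x = (K_2 − K_1)/(3368 − 1023) = 7367.28/2345 = 3.14 km.

3.14 km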